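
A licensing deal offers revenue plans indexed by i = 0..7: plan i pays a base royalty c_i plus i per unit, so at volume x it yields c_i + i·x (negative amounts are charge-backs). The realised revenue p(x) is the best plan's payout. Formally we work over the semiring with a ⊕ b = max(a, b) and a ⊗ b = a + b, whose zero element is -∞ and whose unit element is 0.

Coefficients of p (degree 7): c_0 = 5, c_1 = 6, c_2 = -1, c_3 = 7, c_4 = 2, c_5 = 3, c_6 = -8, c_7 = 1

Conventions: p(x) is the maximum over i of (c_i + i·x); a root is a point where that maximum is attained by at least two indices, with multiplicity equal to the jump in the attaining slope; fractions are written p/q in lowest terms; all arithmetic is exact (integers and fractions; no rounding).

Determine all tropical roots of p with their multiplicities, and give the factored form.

hull edge (i=0, c=5) to (i=1, c=6): slope 1, span 1
hull edge (i=1, c=6) to (i=3, c=7): slope 1/2, span 2
hull edge (i=3, c=7) to (i=7, c=1): slope -3/2, span 4
Factored form: p(x) = 1 ⊗ (x ⊕ (-1)) ⊗ (x ⊕ (-1/2)) ⊗ (x ⊕ (-1/2)) ⊗ (x ⊕ 3/2) ⊗ (x ⊕ 3/2) ⊗ (x ⊕ 3/2) ⊗ (x ⊕ 3/2)
Answer: roots = -1 (mult 1), -1/2 (mult 2), 3/2 (mult 4)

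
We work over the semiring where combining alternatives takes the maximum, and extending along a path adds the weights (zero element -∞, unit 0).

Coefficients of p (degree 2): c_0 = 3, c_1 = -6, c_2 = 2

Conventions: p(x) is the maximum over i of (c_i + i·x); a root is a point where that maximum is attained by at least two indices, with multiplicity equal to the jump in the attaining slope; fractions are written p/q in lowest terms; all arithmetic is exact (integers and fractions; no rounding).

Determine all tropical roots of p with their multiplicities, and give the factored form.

hull edge (i=0, c=3) to (i=2, c=2): slope -1/2, span 2
Factored form: p(x) = 2 ⊗ (x ⊕ 1/2) ⊗ (x ⊕ 1/2)
Answer: roots = 1/2 (mult 2)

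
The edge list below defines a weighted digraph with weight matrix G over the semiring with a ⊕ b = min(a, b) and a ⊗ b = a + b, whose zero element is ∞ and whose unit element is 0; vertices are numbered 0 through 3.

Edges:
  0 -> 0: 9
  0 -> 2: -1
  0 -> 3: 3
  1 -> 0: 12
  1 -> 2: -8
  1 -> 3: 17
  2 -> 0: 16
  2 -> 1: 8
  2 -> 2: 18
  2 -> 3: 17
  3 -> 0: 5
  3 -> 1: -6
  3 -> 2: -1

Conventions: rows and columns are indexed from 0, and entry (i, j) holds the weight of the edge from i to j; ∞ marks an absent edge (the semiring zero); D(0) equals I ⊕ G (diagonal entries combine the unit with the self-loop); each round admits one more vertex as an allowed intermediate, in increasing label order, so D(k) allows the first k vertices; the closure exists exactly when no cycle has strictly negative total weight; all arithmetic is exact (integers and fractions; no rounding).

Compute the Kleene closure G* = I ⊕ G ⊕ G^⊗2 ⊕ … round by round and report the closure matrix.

D(0):
  [0, ∞, -1, 3]
  [12, 0, -8, 17]
  [16, 8, 0, 17]
  [5, -6, -1, 0]
D(1):
  [0, ∞, -1, 3]
  [12, 0, -8, 15]
  [16, 8, 0, 17]
  [5, -6, -1, 0]
D(2):
  [0, ∞, -1, 3]
  [12, 0, -8, 15]
  [16, 8, 0, 17]
  [5, -6, -14, 0]
D(3):
  [0, 7, -1, 3]
  [8, 0, -8, 9]
  [16, 8, 0, 17]
  [2, -6, -14, 0]
D(4):
  [0, -3, -11, 3]
  [8, 0, -8, 9]
  [16, 8, 0, 17]
  [2, -6, -14, 0]
Answer: G* = [[0, -3, -11, 3], [8, 0, -8, 9], [16, 8, 0, 17], [2, -6, -14, 0]]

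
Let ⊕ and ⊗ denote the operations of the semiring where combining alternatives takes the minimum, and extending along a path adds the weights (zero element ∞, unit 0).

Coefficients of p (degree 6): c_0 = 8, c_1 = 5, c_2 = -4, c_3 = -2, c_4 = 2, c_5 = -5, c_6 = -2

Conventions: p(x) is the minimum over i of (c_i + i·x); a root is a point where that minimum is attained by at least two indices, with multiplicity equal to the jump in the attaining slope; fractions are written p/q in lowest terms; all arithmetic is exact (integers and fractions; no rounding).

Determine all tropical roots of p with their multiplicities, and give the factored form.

hull edge (i=0, c=8) to (i=2, c=-4): slope -6, span 2
hull edge (i=2, c=-4) to (i=5, c=-5): slope -1/3, span 3
hull edge (i=5, c=-5) to (i=6, c=-2): slope 3, span 1
Factored form: p(x) = -2 ⊗ (x ⊕ (-3)) ⊗ (x ⊕ 1/3) ⊗ (x ⊕ 1/3) ⊗ (x ⊕ 1/3) ⊗ (x ⊕ 6) ⊗ (x ⊕ 6)
Answer: roots = -3 (mult 1), 1/3 (mult 3), 6 (mult 2)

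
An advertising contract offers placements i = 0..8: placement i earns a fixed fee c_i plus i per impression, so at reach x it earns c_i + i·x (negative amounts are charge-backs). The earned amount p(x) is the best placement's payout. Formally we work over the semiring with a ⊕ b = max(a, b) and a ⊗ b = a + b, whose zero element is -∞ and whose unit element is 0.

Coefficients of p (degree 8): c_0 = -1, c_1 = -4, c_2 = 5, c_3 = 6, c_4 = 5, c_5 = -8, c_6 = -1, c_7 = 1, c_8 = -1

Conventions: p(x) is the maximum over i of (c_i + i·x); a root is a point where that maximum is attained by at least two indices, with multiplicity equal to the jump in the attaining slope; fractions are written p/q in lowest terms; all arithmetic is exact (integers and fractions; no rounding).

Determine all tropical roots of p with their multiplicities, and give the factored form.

hull edge (i=0, c=-1) to (i=2, c=5): slope 3, span 2
hull edge (i=2, c=5) to (i=3, c=6): slope 1, span 1
hull edge (i=3, c=6) to (i=4, c=5): slope -1, span 1
hull edge (i=4, c=5) to (i=7, c=1): slope -4/3, span 3
hull edge (i=7, c=1) to (i=8, c=-1): slope -2, span 1
Factored form: p(x) = -1 ⊗ (x ⊕ (-3)) ⊗ (x ⊕ (-3)) ⊗ (x ⊕ (-1)) ⊗ (x ⊕ 1) ⊗ (x ⊕ 4/3) ⊗ (x ⊕ 4/3) ⊗ (x ⊕ 4/3) ⊗ (x ⊕ 2)
Answer: roots = -3 (mult 2), -1 (mult 1), 1 (mult 1), 4/3 (mult 3), 2 (mult 1)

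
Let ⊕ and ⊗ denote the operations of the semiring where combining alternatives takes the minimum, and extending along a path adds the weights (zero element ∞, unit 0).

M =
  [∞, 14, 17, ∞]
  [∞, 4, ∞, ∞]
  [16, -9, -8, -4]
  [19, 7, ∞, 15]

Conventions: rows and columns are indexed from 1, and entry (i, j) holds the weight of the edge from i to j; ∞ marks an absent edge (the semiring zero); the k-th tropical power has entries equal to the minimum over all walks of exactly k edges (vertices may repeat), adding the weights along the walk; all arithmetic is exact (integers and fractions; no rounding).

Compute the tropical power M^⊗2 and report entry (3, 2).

M^⊗2:
  [33, 8, 9, 13]
  [∞, 8, ∞, ∞]
  [8, -17, -16, -12]
  [34, 11, 36, 30]
Key observation: the optimum is the walk 3->3->2, with weight (-8) + (-9) = -17.
Optimal value attained by: walk 3->3->2.
Answer: (M^⊗2)[3][2] = -17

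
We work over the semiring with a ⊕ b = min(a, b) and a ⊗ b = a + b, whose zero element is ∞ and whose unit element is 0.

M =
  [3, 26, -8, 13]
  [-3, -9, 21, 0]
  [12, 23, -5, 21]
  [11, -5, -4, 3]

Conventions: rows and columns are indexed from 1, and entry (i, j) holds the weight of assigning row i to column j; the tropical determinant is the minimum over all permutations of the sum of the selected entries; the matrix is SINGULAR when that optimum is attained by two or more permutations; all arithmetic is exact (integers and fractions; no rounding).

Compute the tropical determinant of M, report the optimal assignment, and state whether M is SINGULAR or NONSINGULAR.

σ = (1, 2, 3, 4): 3 + (-9) + (-5) + 3 = -8
σ = (1, 2, 4, 3): 3 + (-9) + 21 + (-4) = 11
σ = (1, 3, 2, 4): 3 + 21 + 23 + 3 = 50
σ = (1, 3, 4, 2): 3 + 21 + 21 + (-5) = 40
σ = (1, 4, 2, 3): 3 + 0 + 23 + (-4) = 22
σ = (1, 4, 3, 2): 3 + 0 + (-5) + (-5) = -7
σ = (2, 1, 3, 4): 26 + (-3) + (-5) + 3 = 21
σ = (2, 1, 4, 3): 26 + (-3) + 21 + (-4) = 40
σ = (2, 3, 1, 4): 26 + 21 + 12 + 3 = 62
σ = (2, 3, 4, 1): 26 + 21 + 21 + 11 = 79
σ = (2, 4, 1, 3): 26 + 0 + 12 + (-4) = 34
σ = (2, 4, 3, 1): 26 + 0 + (-5) + 11 = 32
σ = (3, 1, 2, 4): (-8) + (-3) + 23 + 3 = 15
σ = (3, 1, 4, 2): (-8) + (-3) + 21 + (-5) = 5
σ = (3, 2, 1, 4): (-8) + (-9) + 12 + 3 = -2
σ = (3, 2, 4, 1): (-8) + (-9) + 21 + 11 = 15
σ = (3, 4, 1, 2): (-8) + 0 + 12 + (-5) = -1
σ = (3, 4, 2, 1): (-8) + 0 + 23 + 11 = 26
σ = (4, 1, 2, 3): 13 + (-3) + 23 + (-4) = 29
σ = (4, 1, 3, 2): 13 + (-3) + (-5) + (-5) = 0
σ = (4, 2, 1, 3): 13 + (-9) + 12 + (-4) = 12
σ = (4, 2, 3, 1): 13 + (-9) + (-5) + 11 = 10
σ = (4, 3, 1, 2): 13 + 21 + 12 + (-5) = 41
σ = (4, 3, 2, 1): 13 + 21 + 23 + 11 = 68
Optimal value attained by: σ = (1, 2, 3, 4).
Answer: det⊕(M) = -8; verdict: NONSINGULAR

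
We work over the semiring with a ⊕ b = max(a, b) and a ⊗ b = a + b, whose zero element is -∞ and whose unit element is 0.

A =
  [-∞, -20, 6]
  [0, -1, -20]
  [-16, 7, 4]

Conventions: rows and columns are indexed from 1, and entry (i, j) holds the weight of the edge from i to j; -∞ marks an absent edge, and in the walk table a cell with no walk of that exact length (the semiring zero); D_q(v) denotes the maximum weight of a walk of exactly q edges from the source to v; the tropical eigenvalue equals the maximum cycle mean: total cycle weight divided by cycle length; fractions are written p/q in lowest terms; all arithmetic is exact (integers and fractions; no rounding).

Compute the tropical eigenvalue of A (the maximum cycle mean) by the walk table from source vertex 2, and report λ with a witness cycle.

q=0: [-∞, 0, -∞]
q=1: [0, -1, -20]
q=2: [-1, -2, 6]
q=3: [-2, 13, 10]
Optimal cycle mean attained by: cycle 1->3->2->1, total 6 + 7 + 0, length 3.
Answer: λ = 13/3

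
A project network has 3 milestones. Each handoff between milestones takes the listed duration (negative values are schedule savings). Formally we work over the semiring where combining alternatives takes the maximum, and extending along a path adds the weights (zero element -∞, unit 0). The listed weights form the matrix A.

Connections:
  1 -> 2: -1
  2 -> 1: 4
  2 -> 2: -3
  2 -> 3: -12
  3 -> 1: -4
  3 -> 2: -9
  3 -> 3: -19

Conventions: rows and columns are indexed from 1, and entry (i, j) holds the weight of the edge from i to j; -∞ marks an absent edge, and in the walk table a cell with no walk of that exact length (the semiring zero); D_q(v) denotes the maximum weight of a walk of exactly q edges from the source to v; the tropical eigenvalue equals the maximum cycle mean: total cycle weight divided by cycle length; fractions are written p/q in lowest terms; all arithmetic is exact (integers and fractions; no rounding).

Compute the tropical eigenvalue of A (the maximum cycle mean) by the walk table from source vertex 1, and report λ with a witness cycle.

q=0: [0, -∞, -∞]
q=1: [-∞, -1, -∞]
q=2: [3, -4, -13]
q=3: [0, 2, -16]
Optimal cycle mean attained by: cycle 1->2->1, total (-1) + 4, length 2.
Answer: λ = 3/2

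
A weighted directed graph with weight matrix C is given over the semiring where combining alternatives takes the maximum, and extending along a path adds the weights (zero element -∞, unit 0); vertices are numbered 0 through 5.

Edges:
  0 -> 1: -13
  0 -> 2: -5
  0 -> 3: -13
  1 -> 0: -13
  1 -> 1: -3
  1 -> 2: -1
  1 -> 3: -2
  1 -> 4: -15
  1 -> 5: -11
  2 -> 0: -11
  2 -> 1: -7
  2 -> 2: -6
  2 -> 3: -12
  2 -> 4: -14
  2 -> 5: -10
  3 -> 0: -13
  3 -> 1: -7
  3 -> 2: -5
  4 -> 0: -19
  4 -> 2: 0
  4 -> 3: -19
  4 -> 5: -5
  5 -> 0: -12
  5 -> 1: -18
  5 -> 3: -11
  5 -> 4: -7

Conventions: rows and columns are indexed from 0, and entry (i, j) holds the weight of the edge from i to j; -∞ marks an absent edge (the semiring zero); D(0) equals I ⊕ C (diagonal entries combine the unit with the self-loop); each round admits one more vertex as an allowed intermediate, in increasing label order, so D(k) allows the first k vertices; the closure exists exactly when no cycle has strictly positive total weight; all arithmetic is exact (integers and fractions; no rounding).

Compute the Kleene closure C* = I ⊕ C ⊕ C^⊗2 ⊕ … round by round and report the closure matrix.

D(0):
  [0, -13, -5, -13, -∞, -∞]
  [-13, 0, -1, -2, -15, -11]
  [-11, -7, 0, -12, -14, -10]
  [-13, -7, -5, 0, -∞, -∞]
  [-19, -∞, 0, -19, 0, -5]
  [-12, -18, -∞, -11, -7, 0]
D(1):
  [0, -13, -5, -13, -∞, -∞]
  [-13, 0, -1, -2, -15, -11]
  [-11, -7, 0, -12, -14, -10]
  [-13, -7, -5, 0, -∞, -∞]
  [-19, -32, 0, -19, 0, -5]
  [-12, -18, -17, -11, -7, 0]
D(2):
  [0, -13, -5, -13, -28, -24]
  [-13, 0, -1, -2, -15, -11]
  [-11, -7, 0, -9, -14, -10]
  [-13, -7, -5, 0, -22, -18]
  [-19, -32, 0, -19, 0, -5]
  [-12, -18, -17, -11, -7, 0]
D(3):
  [0, -12, -5, -13, -19, -15]
  [-12, 0, -1, -2, -15, -11]
  [-11, -7, 0, -9, -14, -10]
  [-13, -7, -5, 0, -19, -15]
  [-11, -7, 0, -9, 0, -5]
  [-12, -18, -17, -11, -7, 0]
D(4):
  [0, -12, -5, -13, -19, -15]
  [-12, 0, -1, -2, -15, -11]
  [-11, -7, 0, -9, -14, -10]
  [-13, -7, -5, 0, -19, -15]
  [-11, -7, 0, -9, 0, -5]
  [-12, -18, -16, -11, -7, 0]
D(5):
  [0, -12, -5, -13, -19, -15]
  [-12, 0, -1, -2, -15, -11]
  [-11, -7, 0, -9, -14, -10]
  [-13, -7, -5, 0, -19, -15]
  [-11, -7, 0, -9, 0, -5]
  [-12, -14, -7, -11, -7, 0]
D(6):
  [0, -12, -5, -13, -19, -15]
  [-12, 0, -1, -2, -15, -11]
  [-11, -7, 0, -9, -14, -10]
  [-13, -7, -5, 0, -19, -15]
  [-11, -7, 0, -9, 0, -5]
  [-12, -14, -7, -11, -7, 0]
Answer: C* = [[0, -12, -5, -13, -19, -15], [-12, 0, -1, -2, -15, -11], [-11, -7, 0, -9, -14, -10], [-13, -7, -5, 0, -19, -15], [-11, -7, 0, -9, 0, -5], [-12, -14, -7, -11, -7, 0]]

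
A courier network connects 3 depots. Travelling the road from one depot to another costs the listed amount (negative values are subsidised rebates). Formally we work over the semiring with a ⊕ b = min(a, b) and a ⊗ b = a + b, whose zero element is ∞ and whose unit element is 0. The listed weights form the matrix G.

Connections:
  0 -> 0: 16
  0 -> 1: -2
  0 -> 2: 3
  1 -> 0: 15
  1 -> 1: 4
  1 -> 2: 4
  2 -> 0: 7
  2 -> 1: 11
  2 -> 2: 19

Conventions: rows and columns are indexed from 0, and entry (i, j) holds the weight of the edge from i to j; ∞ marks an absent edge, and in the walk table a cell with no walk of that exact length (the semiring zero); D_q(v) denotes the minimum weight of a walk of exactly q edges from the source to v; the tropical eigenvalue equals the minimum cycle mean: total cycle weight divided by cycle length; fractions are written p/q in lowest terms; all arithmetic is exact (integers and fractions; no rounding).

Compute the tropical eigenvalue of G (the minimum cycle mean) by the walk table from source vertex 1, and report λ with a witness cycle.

q=0: [∞, 0, ∞]
q=1: [15, 4, 4]
q=2: [11, 8, 8]
q=3: [15, 9, 12]
Optimal cycle mean attained by: cycle 0->1->2->0, total (-2) + 4 + 7, length 3.
Answer: λ = 3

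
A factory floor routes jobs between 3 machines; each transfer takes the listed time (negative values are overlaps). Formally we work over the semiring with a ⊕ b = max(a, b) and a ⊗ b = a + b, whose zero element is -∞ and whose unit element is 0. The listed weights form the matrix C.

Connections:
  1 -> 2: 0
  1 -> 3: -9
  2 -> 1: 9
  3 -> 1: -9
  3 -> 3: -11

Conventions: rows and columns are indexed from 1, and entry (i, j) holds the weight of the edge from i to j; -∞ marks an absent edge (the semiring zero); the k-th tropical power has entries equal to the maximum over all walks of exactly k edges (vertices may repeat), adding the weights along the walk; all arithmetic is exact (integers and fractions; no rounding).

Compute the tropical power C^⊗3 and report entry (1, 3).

C^⊗2:
  [9, -∞, -20]
  [-∞, 9, 0]
  [-20, -9, -18]
C^⊗3:
  [-29, 9, 0]
  [18, -∞, -11]
  [0, -20, -29]
Key observation: the optimum is the walk 1->2->1->3, with weight 0 + 9 + (-9) = 0.
Optimal value attained by: walk 1->2->1->3.
Answer: (C^⊗3)[1][3] = 0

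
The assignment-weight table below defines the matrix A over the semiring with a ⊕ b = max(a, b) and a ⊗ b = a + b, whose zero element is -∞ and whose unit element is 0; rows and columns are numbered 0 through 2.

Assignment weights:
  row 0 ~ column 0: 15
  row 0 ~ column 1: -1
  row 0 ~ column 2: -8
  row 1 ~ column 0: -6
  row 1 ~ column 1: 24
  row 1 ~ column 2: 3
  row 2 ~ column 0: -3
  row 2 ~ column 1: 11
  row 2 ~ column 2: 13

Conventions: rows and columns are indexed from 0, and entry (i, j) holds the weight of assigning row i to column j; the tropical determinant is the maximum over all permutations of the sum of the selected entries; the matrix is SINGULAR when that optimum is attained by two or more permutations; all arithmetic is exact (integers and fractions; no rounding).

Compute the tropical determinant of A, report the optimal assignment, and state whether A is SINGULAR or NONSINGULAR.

σ = (0, 1, 2): 15 + 24 + 13 = 52
σ = (0, 2, 1): 15 + 3 + 11 = 29
σ = (1, 0, 2): (-1) + (-6) + 13 = 6
σ = (1, 2, 0): (-1) + 3 + (-3) = -1
σ = (2, 0, 1): (-8) + (-6) + 11 = -3
σ = (2, 1, 0): (-8) + 24 + (-3) = 13
Optimal value attained by: σ = (0, 1, 2).
Answer: det⊕(A) = 52; verdict: NONSINGULAR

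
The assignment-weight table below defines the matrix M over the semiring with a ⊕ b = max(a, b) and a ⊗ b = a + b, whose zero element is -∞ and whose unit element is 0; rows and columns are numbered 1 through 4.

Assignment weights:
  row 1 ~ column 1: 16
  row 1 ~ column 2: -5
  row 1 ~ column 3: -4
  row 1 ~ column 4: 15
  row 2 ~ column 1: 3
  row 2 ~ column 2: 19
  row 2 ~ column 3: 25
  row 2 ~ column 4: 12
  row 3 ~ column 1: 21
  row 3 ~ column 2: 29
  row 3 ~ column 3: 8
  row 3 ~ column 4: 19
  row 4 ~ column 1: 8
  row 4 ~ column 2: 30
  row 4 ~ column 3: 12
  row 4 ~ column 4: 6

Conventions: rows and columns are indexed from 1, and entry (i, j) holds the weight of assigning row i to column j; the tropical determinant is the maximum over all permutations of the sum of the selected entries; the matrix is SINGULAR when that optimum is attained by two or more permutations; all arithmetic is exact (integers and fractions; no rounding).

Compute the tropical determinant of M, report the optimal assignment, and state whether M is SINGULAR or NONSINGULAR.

σ = (1, 2, 3, 4): 16 + 19 + 8 + 6 = 49
σ = (1, 2, 4, 3): 16 + 19 + 19 + 12 = 66
σ = (1, 3, 2, 4): 16 + 25 + 29 + 6 = 76
σ = (1, 3, 4, 2): 16 + 25 + 19 + 30 = 90
σ = (1, 4, 2, 3): 16 + 12 + 29 + 12 = 69
σ = (1, 4, 3, 2): 16 + 12 + 8 + 30 = 66
σ = (2, 1, 3, 4): (-5) + 3 + 8 + 6 = 12
σ = (2, 1, 4, 3): (-5) + 3 + 19 + 12 = 29
σ = (2, 3, 1, 4): (-5) + 25 + 21 + 6 = 47
σ = (2, 3, 4, 1): (-5) + 25 + 19 + 8 = 47
σ = (2, 4, 1, 3): (-5) + 12 + 21 + 12 = 40
σ = (2, 4, 3, 1): (-5) + 12 + 8 + 8 = 23
σ = (3, 1, 2, 4): (-4) + 3 + 29 + 6 = 34
σ = (3, 1, 4, 2): (-4) + 3 + 19 + 30 = 48
σ = (3, 2, 1, 4): (-4) + 19 + 21 + 6 = 42
σ = (3, 2, 4, 1): (-4) + 19 + 19 + 8 = 42
σ = (3, 4, 1, 2): (-4) + 12 + 21 + 30 = 59
σ = (3, 4, 2, 1): (-4) + 12 + 29 + 8 = 45
σ = (4, 1, 2, 3): 15 + 3 + 29 + 12 = 59
σ = (4, 1, 3, 2): 15 + 3 + 8 + 30 = 56
σ = (4, 2, 1, 3): 15 + 19 + 21 + 12 = 67
σ = (4, 2, 3, 1): 15 + 19 + 8 + 8 = 50
σ = (4, 3, 1, 2): 15 + 25 + 21 + 30 = 91
σ = (4, 3, 2, 1): 15 + 25 + 29 + 8 = 77
Optimal value attained by: σ = (4, 3, 1, 2).
Answer: det⊕(M) = 91; verdict: NONSINGULAR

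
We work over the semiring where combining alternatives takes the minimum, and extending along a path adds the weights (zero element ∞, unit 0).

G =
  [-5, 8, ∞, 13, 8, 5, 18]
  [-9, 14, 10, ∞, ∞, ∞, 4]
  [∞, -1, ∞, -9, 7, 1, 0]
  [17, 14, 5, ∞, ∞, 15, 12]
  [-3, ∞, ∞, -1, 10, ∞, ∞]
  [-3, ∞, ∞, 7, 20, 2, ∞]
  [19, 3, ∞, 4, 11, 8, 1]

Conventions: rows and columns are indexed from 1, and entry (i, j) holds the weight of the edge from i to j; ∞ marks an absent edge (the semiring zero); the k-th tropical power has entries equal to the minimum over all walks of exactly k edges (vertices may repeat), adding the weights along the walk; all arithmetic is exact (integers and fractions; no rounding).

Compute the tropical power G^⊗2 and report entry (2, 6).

G^⊗2:
  [-10, 3, 18, 7, 3, 0, 12]
  [-14, -1, 24, 1, -1, -4, 5]
  [-10, 3, -4, 4, 11, 3, 1]
  [5, 4, 24, -4, 12, 6, 5]
  [-8, 5, 4, 9, 5, 2, 11]
  [-8, 5, 12, 9, 5, 2, 15]
  [-6, 4, 9, 5, 12, 9, 2]
Key observation: the optimum is the walk 2->1->6, with weight (-9) + 5 = -4.
Optimal value attained by: walk 2->1->6.
Answer: (G^⊗2)[2][6] = -4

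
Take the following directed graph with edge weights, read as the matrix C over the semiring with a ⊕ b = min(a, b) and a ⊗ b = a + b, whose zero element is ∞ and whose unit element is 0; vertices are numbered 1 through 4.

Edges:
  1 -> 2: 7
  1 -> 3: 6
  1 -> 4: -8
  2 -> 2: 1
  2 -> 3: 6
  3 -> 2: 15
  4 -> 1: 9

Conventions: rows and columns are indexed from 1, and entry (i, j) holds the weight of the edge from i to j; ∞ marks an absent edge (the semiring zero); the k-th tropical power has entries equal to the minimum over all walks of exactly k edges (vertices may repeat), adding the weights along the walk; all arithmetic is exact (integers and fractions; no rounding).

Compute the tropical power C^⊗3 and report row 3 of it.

C^⊗2:
  [1, 8, 13, ∞]
  [∞, 2, 7, ∞]
  [∞, 16, 21, ∞]
  [∞, 16, 15, 1]
C^⊗3:
  [∞, 8, 7, -7]
  [∞, 3, 8, ∞]
  [∞, 17, 22, ∞]
  [10, 17, 22, ∞]
Answer: row 3 of C^⊗3 = [∞, 17, 22, ∞]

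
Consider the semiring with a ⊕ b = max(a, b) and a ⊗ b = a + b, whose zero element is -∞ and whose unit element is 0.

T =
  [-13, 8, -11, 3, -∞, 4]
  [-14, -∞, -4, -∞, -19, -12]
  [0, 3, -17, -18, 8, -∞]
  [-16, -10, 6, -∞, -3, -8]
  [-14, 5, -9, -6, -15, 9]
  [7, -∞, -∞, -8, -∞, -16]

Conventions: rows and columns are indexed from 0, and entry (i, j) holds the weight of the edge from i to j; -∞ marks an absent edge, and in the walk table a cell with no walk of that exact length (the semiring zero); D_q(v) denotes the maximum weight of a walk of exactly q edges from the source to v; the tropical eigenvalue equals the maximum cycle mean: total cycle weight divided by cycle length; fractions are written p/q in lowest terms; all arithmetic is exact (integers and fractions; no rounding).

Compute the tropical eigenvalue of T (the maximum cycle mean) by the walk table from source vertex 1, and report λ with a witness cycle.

q=0: [-∞, 0, -∞, -∞, -∞, -∞]
q=1: [-14, -∞, -4, -∞, -19, -12]
q=2: [-4, -1, -21, -11, 4, -10]
q=3: [-3, 9, -5, -1, -11, 13]
q=4: [20, 5, 5, 5, 3, 1]
q=5: [8, 28, 11, 23, 13, 24]
q=6: [31, 18, 29, 16, 20, 22]
Optimal cycle mean attained by: cycle 0->3->2->4->5->0, total 3 + 6 + 8 + 9 + 7, length 5.
Answer: λ = 33/5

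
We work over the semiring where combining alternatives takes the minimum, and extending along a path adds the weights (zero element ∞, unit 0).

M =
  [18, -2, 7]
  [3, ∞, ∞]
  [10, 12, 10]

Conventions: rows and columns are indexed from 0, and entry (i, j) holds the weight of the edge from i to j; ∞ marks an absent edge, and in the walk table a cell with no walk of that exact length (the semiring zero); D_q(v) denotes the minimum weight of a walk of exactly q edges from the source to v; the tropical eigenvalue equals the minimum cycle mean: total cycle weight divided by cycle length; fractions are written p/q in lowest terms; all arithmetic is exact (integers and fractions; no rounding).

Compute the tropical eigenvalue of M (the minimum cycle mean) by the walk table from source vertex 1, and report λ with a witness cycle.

q=0: [∞, 0, ∞]
q=1: [3, ∞, ∞]
q=2: [21, 1, 10]
q=3: [4, 19, 20]
Optimal cycle mean attained by: cycle 0->1->0, total (-2) + 3, length 2.
Answer: λ = 1/2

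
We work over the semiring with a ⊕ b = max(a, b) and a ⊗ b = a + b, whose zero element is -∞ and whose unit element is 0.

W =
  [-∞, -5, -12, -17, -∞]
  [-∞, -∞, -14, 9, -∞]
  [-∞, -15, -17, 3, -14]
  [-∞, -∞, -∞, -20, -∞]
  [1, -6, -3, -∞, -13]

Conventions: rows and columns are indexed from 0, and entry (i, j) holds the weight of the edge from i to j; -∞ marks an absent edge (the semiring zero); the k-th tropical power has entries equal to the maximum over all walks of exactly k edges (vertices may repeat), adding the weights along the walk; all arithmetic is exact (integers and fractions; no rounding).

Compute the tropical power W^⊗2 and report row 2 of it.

W^⊗2:
  [-∞, -27, -19, 4, -26]
  [-∞, -29, -31, -11, -28]
  [-13, -20, -17, -6, -27]
  [-∞, -∞, -∞, -40, -∞]
  [-12, -4, -11, 3, -17]
Answer: row 2 of W^⊗2 = [-13, -20, -17, -6, -27]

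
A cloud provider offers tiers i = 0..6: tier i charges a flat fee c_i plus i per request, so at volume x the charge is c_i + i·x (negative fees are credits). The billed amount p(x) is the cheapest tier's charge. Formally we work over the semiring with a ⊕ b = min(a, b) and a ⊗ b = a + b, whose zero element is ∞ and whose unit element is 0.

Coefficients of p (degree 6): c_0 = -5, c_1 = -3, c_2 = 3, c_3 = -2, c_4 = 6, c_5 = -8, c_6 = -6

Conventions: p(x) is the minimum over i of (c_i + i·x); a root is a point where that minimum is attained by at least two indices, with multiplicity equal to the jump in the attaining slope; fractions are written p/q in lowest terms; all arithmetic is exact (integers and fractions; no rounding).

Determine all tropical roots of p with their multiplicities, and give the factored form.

hull edge (i=0, c=-5) to (i=5, c=-8): slope -3/5, span 5
hull edge (i=5, c=-8) to (i=6, c=-6): slope 2, span 1
Factored form: p(x) = -6 ⊗ (x ⊕ (-2)) ⊗ (x ⊕ 3/5) ⊗ (x ⊕ 3/5) ⊗ (x ⊕ 3/5) ⊗ (x ⊕ 3/5) ⊗ (x ⊕ 3/5)
Answer: roots = -2 (mult 1), 3/5 (mult 5)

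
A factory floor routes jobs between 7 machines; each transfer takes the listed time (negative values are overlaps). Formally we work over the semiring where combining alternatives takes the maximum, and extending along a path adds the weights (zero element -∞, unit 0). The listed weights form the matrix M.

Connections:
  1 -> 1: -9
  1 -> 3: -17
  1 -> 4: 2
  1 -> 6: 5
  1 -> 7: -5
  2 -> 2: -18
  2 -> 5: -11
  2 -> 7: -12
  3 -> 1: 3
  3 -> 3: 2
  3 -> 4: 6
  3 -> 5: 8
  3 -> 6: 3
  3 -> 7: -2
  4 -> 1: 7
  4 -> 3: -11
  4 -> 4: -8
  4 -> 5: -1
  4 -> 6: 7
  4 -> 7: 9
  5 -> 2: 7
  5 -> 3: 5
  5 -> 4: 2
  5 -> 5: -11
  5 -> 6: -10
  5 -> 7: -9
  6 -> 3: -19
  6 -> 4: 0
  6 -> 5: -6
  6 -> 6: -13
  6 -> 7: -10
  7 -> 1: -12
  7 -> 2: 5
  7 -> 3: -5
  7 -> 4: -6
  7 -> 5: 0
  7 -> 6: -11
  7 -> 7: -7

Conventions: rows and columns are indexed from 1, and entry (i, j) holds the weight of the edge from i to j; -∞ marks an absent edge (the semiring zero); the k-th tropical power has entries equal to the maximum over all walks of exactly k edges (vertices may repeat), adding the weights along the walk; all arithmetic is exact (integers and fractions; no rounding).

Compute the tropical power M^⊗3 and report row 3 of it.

M^⊗2:
  [9, 0, -9, 5, 1, 9, 11]
  [-24, -4, -6, -9, -12, -21, -19]
  [13, 15, 13, 10, 10, 13, 15]
  [-1, 14, 4, 9, 9, 12, 2]
  [9, -4, 7, 11, 13, 9, 11]
  [7, 1, -1, -4, -1, 7, 9]
  [1, 7, 5, 2, 3, 1, 3]
M^⊗3:
  [12, 16, 6, 11, 11, 14, 14]
  [-2, -5, -4, 0, 2, -2, 0]
  [17, 20, 15, 19, 21, 18, 19]
  [16, 16, 14, 12, 12, 16, 18]
  [18, 20, 18, 15, 15, 18, 20]
  [3, 14, 4, 9, 9, 12, 5]
  [9, 10, 8, 11, 13, 9, 11]
Answer: row 3 of M^⊗3 = [17, 20, 15, 19, 21, 18, 19]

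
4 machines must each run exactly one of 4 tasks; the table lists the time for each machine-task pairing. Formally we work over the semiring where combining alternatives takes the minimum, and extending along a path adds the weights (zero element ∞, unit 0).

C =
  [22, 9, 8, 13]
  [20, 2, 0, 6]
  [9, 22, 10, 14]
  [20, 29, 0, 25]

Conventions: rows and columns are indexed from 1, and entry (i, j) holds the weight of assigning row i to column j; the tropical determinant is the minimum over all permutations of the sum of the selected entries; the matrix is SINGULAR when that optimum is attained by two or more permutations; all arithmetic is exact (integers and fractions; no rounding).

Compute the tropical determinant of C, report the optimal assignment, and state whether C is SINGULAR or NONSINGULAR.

σ = (1, 2, 3, 4): 22 + 2 + 10 + 25 = 59
σ = (1, 2, 4, 3): 22 + 2 + 14 + 0 = 38
σ = (1, 3, 2, 4): 22 + 0 + 22 + 25 = 69
σ = (1, 3, 4, 2): 22 + 0 + 14 + 29 = 65
σ = (1, 4, 2, 3): 22 + 6 + 22 + 0 = 50
σ = (1, 4, 3, 2): 22 + 6 + 10 + 29 = 67
σ = (2, 1, 3, 4): 9 + 20 + 10 + 25 = 64
σ = (2, 1, 4, 3): 9 + 20 + 14 + 0 = 43
σ = (2, 3, 1, 4): 9 + 0 + 9 + 25 = 43
σ = (2, 3, 4, 1): 9 + 0 + 14 + 20 = 43
σ = (2, 4, 1, 3): 9 + 6 + 9 + 0 = 24
σ = (2, 4, 3, 1): 9 + 6 + 10 + 20 = 45
σ = (3, 1, 2, 4): 8 + 20 + 22 + 25 = 75
σ = (3, 1, 4, 2): 8 + 20 + 14 + 29 = 71
σ = (3, 2, 1, 4): 8 + 2 + 9 + 25 = 44
σ = (3, 2, 4, 1): 8 + 2 + 14 + 20 = 44
σ = (3, 4, 1, 2): 8 + 6 + 9 + 29 = 52
σ = (3, 4, 2, 1): 8 + 6 + 22 + 20 = 56
σ = (4, 1, 2, 3): 13 + 20 + 22 + 0 = 55
σ = (4, 1, 3, 2): 13 + 20 + 10 + 29 = 72
σ = (4, 2, 1, 3): 13 + 2 + 9 + 0 = 24
σ = (4, 2, 3, 1): 13 + 2 + 10 + 20 = 45
σ = (4, 3, 1, 2): 13 + 0 + 9 + 29 = 51
σ = (4, 3, 2, 1): 13 + 0 + 22 + 20 = 55
Optimal value attained by: σ = (2, 4, 1, 3).
Answer: det⊕(C) = 24; verdict: SINGULAR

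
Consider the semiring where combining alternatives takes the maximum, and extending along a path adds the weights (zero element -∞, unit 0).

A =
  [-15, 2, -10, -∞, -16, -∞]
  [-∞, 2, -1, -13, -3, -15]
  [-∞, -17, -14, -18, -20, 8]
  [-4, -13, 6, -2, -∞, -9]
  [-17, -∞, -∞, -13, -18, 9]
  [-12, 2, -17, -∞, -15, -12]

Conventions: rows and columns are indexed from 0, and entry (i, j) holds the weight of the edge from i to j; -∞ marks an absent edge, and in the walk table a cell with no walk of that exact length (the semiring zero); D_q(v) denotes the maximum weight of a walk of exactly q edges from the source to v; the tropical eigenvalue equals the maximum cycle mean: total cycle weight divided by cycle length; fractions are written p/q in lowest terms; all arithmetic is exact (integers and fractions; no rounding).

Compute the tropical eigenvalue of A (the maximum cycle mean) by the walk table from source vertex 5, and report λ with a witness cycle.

q=0: [-∞, -∞, -∞, -∞, -∞, 0]
q=1: [-12, 2, -17, -∞, -15, -12]
q=2: [-24, 4, 1, -11, -1, -6]
q=3: [-15, 6, 3, -9, 1, 9]
q=4: [-3, 11, 5, -7, 3, 11]
q=5: [-1, 13, 10, -2, 8, 13]
q=6: [1, 15, 12, 0, 10, 18]
Optimal cycle mean attained by: cycle 1->2->5->1, total (-1) + 8 + 2, length 3.
Answer: λ = 3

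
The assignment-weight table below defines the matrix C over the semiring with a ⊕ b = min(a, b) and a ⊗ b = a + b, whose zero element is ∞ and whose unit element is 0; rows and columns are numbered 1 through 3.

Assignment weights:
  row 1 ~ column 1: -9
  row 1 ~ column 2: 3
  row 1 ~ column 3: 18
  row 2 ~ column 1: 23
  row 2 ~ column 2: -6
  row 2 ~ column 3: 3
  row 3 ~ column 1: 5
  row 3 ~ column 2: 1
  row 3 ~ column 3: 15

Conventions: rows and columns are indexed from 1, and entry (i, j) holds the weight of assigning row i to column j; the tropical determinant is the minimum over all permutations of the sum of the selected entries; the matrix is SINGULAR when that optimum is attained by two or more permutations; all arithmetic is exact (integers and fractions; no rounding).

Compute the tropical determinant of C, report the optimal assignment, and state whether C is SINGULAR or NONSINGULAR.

σ = (1, 2, 3): (-9) + (-6) + 15 = 0
σ = (1, 3, 2): (-9) + 3 + 1 = -5
σ = (2, 1, 3): 3 + 23 + 15 = 41
σ = (2, 3, 1): 3 + 3 + 5 = 11
σ = (3, 1, 2): 18 + 23 + 1 = 42
σ = (3, 2, 1): 18 + (-6) + 5 = 17
Optimal value attained by: σ = (1, 3, 2).
Answer: det⊕(C) = -5; verdict: NONSINGULAR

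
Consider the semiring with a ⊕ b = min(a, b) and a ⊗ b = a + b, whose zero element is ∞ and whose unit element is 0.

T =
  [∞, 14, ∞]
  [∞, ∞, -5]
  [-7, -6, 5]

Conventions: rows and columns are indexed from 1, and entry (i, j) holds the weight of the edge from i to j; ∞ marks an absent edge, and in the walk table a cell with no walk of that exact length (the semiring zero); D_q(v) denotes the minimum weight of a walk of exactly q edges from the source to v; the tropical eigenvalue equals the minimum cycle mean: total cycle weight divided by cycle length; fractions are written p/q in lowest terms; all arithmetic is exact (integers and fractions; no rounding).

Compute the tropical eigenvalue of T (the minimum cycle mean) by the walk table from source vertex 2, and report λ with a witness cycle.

q=0: [∞, 0, ∞]
q=1: [∞, ∞, -5]
q=2: [-12, -11, 0]
q=3: [-7, -6, -16]
Optimal cycle mean attained by: cycle 2->3->2, total (-5) + (-6), length 2.
Answer: λ = -11/2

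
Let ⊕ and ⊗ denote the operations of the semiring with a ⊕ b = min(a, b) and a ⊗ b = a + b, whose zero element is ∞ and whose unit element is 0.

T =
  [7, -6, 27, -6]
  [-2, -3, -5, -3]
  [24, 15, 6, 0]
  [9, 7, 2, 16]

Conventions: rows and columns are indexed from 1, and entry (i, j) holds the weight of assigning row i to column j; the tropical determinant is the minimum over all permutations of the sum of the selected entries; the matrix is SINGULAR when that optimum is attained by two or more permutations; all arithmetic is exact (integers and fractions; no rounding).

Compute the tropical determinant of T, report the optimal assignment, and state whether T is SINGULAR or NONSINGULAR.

σ = (1, 2, 3, 4): 7 + (-3) + 6 + 16 = 26
σ = (1, 2, 4, 3): 7 + (-3) + 0 + 2 = 6
σ = (1, 3, 2, 4): 7 + (-5) + 15 + 16 = 33
σ = (1, 3, 4, 2): 7 + (-5) + 0 + 7 = 9
σ = (1, 4, 2, 3): 7 + (-3) + 15 + 2 = 21
σ = (1, 4, 3, 2): 7 + (-3) + 6 + 7 = 17
σ = (2, 1, 3, 4): (-6) + (-2) + 6 + 16 = 14
σ = (2, 1, 4, 3): (-6) + (-2) + 0 + 2 = -6
σ = (2, 3, 1, 4): (-6) + (-5) + 24 + 16 = 29
σ = (2, 3, 4, 1): (-6) + (-5) + 0 + 9 = -2
σ = (2, 4, 1, 3): (-6) + (-3) + 24 + 2 = 17
σ = (2, 4, 3, 1): (-6) + (-3) + 6 + 9 = 6
σ = (3, 1, 2, 4): 27 + (-2) + 15 + 16 = 56
σ = (3, 1, 4, 2): 27 + (-2) + 0 + 7 = 32
σ = (3, 2, 1, 4): 27 + (-3) + 24 + 16 = 64
σ = (3, 2, 4, 1): 27 + (-3) + 0 + 9 = 33
σ = (3, 4, 1, 2): 27 + (-3) + 24 + 7 = 55
σ = (3, 4, 2, 1): 27 + (-3) + 15 + 9 = 48
σ = (4, 1, 2, 3): (-6) + (-2) + 15 + 2 = 9
σ = (4, 1, 3, 2): (-6) + (-2) + 6 + 7 = 5
σ = (4, 2, 1, 3): (-6) + (-3) + 24 + 2 = 17
σ = (4, 2, 3, 1): (-6) + (-3) + 6 + 9 = 6
σ = (4, 3, 1, 2): (-6) + (-5) + 24 + 7 = 20
σ = (4, 3, 2, 1): (-6) + (-5) + 15 + 9 = 13
Optimal value attained by: σ = (2, 1, 4, 3).
Answer: det⊕(T) = -6; verdict: NONSINGULAR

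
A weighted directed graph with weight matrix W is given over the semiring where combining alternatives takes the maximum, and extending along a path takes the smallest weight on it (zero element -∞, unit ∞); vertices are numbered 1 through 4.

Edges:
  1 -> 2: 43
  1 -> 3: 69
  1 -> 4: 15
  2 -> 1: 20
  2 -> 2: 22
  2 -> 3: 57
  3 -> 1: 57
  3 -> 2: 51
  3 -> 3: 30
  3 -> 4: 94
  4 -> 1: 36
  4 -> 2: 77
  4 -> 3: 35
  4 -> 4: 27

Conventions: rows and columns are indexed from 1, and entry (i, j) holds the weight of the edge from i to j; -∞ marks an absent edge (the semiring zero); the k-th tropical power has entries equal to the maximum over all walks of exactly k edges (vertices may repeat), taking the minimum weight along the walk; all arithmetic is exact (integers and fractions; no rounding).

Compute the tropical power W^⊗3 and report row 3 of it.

W^⊗2:
  [57, 51, 43, 69]
  [57, 51, 30, 57]
  [36, 77, 57, 30]
  [35, 36, 57, 35]
W^⊗3:
  [43, 69, 57, 43]
  [36, 57, 57, 30]
  [57, 51, 57, 57]
  [57, 51, 36, 57]
Answer: row 3 of W^⊗3 = [57, 51, 57, 57]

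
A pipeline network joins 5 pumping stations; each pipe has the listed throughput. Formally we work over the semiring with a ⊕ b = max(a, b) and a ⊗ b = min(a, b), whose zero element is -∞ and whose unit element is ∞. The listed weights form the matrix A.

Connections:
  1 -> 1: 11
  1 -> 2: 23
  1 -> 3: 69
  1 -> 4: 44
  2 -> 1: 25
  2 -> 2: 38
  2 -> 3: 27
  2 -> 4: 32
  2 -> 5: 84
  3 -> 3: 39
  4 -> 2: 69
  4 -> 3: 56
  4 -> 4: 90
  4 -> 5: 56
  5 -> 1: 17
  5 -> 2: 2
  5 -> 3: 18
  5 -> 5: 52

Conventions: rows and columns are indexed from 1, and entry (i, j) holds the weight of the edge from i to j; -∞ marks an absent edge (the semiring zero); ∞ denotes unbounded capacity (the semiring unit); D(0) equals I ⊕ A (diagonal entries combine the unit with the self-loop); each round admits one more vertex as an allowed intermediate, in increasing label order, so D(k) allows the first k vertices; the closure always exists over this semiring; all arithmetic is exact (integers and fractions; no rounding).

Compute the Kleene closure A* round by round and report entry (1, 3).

D(0):
  [∞, 23, 69, 44, -∞]
  [25, ∞, 27, 32, 84]
  [-∞, -∞, ∞, -∞, -∞]
  [-∞, 69, 56, ∞, 56]
  [17, 2, 18, -∞, ∞]
D(1):
  [∞, 23, 69, 44, -∞]
  [25, ∞, 27, 32, 84]
  [-∞, -∞, ∞, -∞, -∞]
  [-∞, 69, 56, ∞, 56]
  [17, 17, 18, 17, ∞]
D(2):
  [∞, 23, 69, 44, 23]
  [25, ∞, 27, 32, 84]
  [-∞, -∞, ∞, -∞, -∞]
  [25, 69, 56, ∞, 69]
  [17, 17, 18, 17, ∞]
D(3):
  [∞, 23, 69, 44, 23]
  [25, ∞, 27, 32, 84]
  [-∞, -∞, ∞, -∞, -∞]
  [25, 69, 56, ∞, 69]
  [17, 17, 18, 17, ∞]
D(4):
  [∞, 44, 69, 44, 44]
  [25, ∞, 32, 32, 84]
  [-∞, -∞, ∞, -∞, -∞]
  [25, 69, 56, ∞, 69]
  [17, 17, 18, 17, ∞]
D(5):
  [∞, 44, 69, 44, 44]
  [25, ∞, 32, 32, 84]
  [-∞, -∞, ∞, -∞, -∞]
  [25, 69, 56, ∞, 69]
  [17, 17, 18, 17, ∞]
Answer: A*[1][3] = 69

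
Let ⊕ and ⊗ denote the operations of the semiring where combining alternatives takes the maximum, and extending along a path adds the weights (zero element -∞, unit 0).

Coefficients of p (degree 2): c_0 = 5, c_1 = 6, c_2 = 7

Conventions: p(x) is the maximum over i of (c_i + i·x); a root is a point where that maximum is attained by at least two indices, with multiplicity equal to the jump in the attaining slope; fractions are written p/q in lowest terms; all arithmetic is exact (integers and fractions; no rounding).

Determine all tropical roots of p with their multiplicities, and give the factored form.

hull edge (i=0, c=5) to (i=2, c=7): slope 1, span 2
Factored form: p(x) = 7 ⊗ (x ⊕ (-1)) ⊗ (x ⊕ (-1))
Answer: roots = -1 (mult 2)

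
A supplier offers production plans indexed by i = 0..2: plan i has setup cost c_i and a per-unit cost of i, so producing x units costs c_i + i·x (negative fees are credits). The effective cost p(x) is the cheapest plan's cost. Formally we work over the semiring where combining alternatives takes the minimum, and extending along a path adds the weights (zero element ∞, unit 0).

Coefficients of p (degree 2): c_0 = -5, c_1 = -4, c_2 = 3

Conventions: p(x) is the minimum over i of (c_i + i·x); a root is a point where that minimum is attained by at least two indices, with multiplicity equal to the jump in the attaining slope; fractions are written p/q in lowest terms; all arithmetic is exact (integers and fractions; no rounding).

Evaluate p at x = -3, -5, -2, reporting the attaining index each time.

p(-3) = min(-5+0·(-3)=-5, -4+1·(-3)=-7, 3+2·(-3)=-3) = -7 (attained by i=1)
p(-5) = min(-5+0·(-5)=-5, -4+1·(-5)=-9, 3+2·(-5)=-7) = -9 (attained by i=1)
p(-2) = min(-5+0·(-2)=-5, -4+1·(-2)=-6, 3+2·(-2)=-1) = -6 (attained by i=1)
Answer: p(-3) = -7; p(-5) = -9; p(-2) = -6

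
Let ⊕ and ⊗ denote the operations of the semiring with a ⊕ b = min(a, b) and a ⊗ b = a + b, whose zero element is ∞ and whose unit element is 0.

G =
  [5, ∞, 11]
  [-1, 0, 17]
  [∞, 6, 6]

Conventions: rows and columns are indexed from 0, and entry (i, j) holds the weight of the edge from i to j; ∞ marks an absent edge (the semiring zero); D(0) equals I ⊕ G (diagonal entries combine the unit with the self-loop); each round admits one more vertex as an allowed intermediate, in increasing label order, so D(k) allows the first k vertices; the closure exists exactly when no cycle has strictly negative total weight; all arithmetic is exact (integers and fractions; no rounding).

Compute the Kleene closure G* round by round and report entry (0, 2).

D(0):
  [0, ∞, 11]
  [-1, 0, 17]
  [∞, 6, 0]
D(1):
  [0, ∞, 11]
  [-1, 0, 10]
  [∞, 6, 0]
D(2):
  [0, ∞, 11]
  [-1, 0, 10]
  [5, 6, 0]
D(3):
  [0, 17, 11]
  [-1, 0, 10]
  [5, 6, 0]
Answer: G*[0][2] = 11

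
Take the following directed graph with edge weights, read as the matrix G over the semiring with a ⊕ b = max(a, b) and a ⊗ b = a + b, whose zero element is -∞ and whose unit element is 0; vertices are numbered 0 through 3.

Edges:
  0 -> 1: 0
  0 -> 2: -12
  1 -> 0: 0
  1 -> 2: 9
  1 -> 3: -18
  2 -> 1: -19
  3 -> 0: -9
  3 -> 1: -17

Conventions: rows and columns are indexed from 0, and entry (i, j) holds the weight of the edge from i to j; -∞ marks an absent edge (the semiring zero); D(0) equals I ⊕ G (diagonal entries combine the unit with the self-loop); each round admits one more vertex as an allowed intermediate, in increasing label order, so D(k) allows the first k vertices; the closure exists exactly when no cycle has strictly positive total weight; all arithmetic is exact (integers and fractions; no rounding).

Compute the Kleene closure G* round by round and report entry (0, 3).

D(0):
  [0, 0, -12, -∞]
  [0, 0, 9, -18]
  [-∞, -19, 0, -∞]
  [-9, -17, -∞, 0]
D(1):
  [0, 0, -12, -∞]
  [0, 0, 9, -18]
  [-∞, -19, 0, -∞]
  [-9, -9, -21, 0]
D(2):
  [0, 0, 9, -18]
  [0, 0, 9, -18]
  [-19, -19, 0, -37]
  [-9, -9, 0, 0]
D(3):
  [0, 0, 9, -18]
  [0, 0, 9, -18]
  [-19, -19, 0, -37]
  [-9, -9, 0, 0]
D(4):
  [0, 0, 9, -18]
  [0, 0, 9, -18]
  [-19, -19, 0, -37]
  [-9, -9, 0, 0]
Answer: G*[0][3] = -18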